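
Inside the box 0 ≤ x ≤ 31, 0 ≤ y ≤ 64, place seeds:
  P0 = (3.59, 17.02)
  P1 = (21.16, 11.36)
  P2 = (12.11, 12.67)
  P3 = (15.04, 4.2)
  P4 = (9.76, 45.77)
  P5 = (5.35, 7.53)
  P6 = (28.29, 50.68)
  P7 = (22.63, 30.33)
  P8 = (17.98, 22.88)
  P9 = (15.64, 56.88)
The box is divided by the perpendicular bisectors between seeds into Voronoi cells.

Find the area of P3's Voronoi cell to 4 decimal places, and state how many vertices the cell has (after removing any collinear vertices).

1. box [0,31]×[0,64]: [(0, 0) (31, 0) (31, 64) (0, 64)]
2. ⊥bis P3·P0 via (9.315,10.61): [(0, 2.2904) (0, 0) (31, 0) (31, 29.9776)]  |A|=500.1554
3. ⊥bis P3·P1 via (18.1,7.78): [(11.9919, 13.0009) (0, 2.2904) (0, 0) (27.2021, 0)]  |A|=190.5587
4. ⊥bis P3·P2 via (13.575,8.435): [(16.2508, 9.3606) (2.6473, 4.6548) (0, 2.2904) (0, 0) (27.2021, 0)]  |A|=155.778
5. ⊥bis P3·P4 via (12.4,24.985): [(16.2508, 9.3606) (2.6473, 4.6548) (0, 2.2904) (0, 0) (27.2021, 0)]  |A|=155.778
6. ⊥bis P3·P5 via (10.195,5.865): [(16.2508, 9.3606) (10.7413, 7.4548) (8.1795, 0) (27.2021, 0)]  |A|=107.1263
7. ⊥bis P3·P6 via (21.665,27.44): [(16.2508, 9.3606) (10.7413, 7.4548) (8.1795, 0) (27.2021, 0)]  |A|=107.1263
8. ⊥bis P3·P7 via (18.835,17.265): [(16.2508, 9.3606) (10.7413, 7.4548) (8.1795, 0) (27.2021, 0)]  |A|=107.1263
9. ⊥bis P3·P8 via (16.51,13.54): [(16.2508, 9.3606) (10.7413, 7.4548) (8.1795, 0) (27.2021, 0)]  |A|=107.1263
10. ⊥bis P3·P9 via (15.34,30.54): [(16.2508, 9.3606) (10.7413, 7.4548) (8.1795, 0) (27.2021, 0)]  |A|=107.1263
11. canonical 4-gon: [(16.2508, 9.3606) (10.7413, 7.4548) (8.1795, 0) (27.2021, 0)]
12. shoelace: 107.1263

Area of P3's cell: 107.1263 (4 vertices)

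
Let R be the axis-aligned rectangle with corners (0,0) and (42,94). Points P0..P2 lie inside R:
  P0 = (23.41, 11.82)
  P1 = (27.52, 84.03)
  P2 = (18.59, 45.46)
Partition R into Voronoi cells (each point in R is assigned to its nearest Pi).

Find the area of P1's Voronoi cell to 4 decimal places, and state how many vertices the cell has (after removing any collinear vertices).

1. box [0,42]×[0,94]: [(0, 0) (42, 0) (42, 94) (0, 94)]
2. ⊥bis P1·P0 via (25.465,47.925): [(0, 49.3744) (42, 46.9839) (42, 94) (0, 94)]  |A|=1924.4763
3. ⊥bis P1·P2 via (23.055,64.745): [(0, 70.0829) (42, 60.3587) (42, 94) (0, 94)]  |A|=1208.7269
4. canonical 4-gon: [(0, 70.0829) (42, 60.3587) (42, 94) (0, 94)]
5. shoelace: 1208.7269

Area of P1's cell: 1208.7269 (4 vertices)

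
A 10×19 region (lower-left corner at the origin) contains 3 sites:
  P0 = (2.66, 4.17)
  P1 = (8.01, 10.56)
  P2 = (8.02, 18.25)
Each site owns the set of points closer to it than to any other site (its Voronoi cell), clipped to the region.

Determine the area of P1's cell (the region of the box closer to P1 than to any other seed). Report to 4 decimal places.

Area of P1's cell: 67.6344

1. box [0,10]×[0,19]: [(0, 0) (10, 0) (10, 19) (0, 19)]
2. ⊥bis P1·P0 via (5.335,7.365): [(0, 11.8317) (10, 3.4592) (10, 19) (0, 19)]  |A|=113.5452
3. ⊥bis P1·P2 via (8.015,14.405): [(0, 14.4154) (0, 11.8317) (10, 3.4592) (10, 14.4024)]  |A|=67.6344
4. canonical 4-gon: [(0, 14.4154) (0, 11.8317) (10, 3.4592) (10, 14.4024)]
5. shoelace: 67.6344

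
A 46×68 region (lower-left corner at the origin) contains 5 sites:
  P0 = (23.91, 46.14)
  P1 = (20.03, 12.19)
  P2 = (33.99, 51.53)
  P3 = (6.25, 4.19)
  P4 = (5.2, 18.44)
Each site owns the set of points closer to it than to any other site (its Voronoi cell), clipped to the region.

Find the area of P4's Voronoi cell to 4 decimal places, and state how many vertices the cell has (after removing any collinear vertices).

Area of P4's cell: 386.5250 (4 vertices)

1. box [0,46]×[0,68]: [(0, 0) (46, 0) (46, 68) (0, 68)]
2. ⊥bis P4·P0 via (14.555,32.29): [(0, 42.1212) (0, 0) (46, 0) (46, 11.0504)]  |A|=1222.9474
3. ⊥bis P4·P1 via (12.615,15.315): [(18.6136, 29.5486) (0, 42.1212) (0, 0) (6.1606, 0)]  |A|=483.033
4. ⊥bis P4·P2 via (19.595,34.985): [(18.6136, 29.5486) (0, 42.1212) (0, 0) (6.1606, 0)]  |A|=483.033
5. ⊥bis P4·P3 via (5.725,11.315): [(11.096, 11.7108) (18.6136, 29.5486) (0, 42.1212) (0, 10.8932)]  |A|=386.525
6. canonical 4-gon: [(11.096, 11.7108) (18.6136, 29.5486) (0, 42.1212) (0, 10.8932)]
7. shoelace: 386.525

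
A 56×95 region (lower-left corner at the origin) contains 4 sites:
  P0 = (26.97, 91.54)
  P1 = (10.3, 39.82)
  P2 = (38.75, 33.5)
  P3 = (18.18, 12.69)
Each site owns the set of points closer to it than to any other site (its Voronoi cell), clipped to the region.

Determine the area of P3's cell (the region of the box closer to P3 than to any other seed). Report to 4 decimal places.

Area of P3's cell: 996.3010

1. box [0,56]×[0,95]: [(0, 0) (56, 0) (56, 95) (0, 95)]
2. ⊥bis P3·P0 via (22.575,52.115): [(0, 54.6316) (0, 0) (56, 0) (56, 48.3889)]  |A|=2884.5731
3. ⊥bis P3·P1 via (14.24,26.255): [(0, 22.1189) (0, 0) (56, 0) (56, 38.3843)]  |A|=1694.0918
4. ⊥bis P3·P2 via (28.465,23.095): [(22.7636, 28.7307) (0, 22.1189) (0, 0) (51.8295, 0)]  |A|=996.301
5. canonical 4-gon: [(22.7636, 28.7307) (0, 22.1189) (0, 0) (51.8295, 0)]
6. shoelace: 996.301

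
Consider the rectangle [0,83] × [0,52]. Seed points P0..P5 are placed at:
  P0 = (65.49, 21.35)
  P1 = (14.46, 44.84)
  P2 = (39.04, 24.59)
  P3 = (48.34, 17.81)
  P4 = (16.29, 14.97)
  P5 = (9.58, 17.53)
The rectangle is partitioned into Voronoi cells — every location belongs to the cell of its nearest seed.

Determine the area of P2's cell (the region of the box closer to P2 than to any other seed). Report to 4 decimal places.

1. box [0,83]×[0,52]: [(0, 0) (83, 0) (83, 52) (0, 52)]
2. ⊥bis P2·P0 via (52.265,22.97): [(0, 0) (49.4513, 0) (55.821, 52) (0, 52)]  |A|=2737.0804
3. ⊥bis P2·P1 via (26.75,34.715): [(0, 2.2451) (0, 0) (49.4513, 0) (55.821, 52) (40.9901, 52)]  |A|=1717.3521
4. ⊥bis P2·P3 via (43.69,21.2): [(0, 2.2451) (0, 0) (28.2345, 0) (53.7362, 34.9802) (55.821, 52) (40.9901, 52)]  |A|=1346.269
5. ⊥bis P2·P4 via (27.665,19.78): [(23.1813, 30.3833) (33.1677, 6.7668) (53.7362, 34.9802) (55.821, 52) (40.9901, 52)]  |A|=799.2778
6. ⊥bis P2·P5 via (24.31,21.06): [(23.1813, 30.3833) (33.1677, 6.7668) (53.7362, 34.9802) (55.821, 52) (40.9901, 52)]  |A|=799.2778
7. canonical 5-gon: [(23.1813, 30.3833) (33.1677, 6.7668) (53.7362, 34.9802) (55.821, 52) (40.9901, 52)]
8. shoelace: 799.2778

Area of P2's cell: 799.2778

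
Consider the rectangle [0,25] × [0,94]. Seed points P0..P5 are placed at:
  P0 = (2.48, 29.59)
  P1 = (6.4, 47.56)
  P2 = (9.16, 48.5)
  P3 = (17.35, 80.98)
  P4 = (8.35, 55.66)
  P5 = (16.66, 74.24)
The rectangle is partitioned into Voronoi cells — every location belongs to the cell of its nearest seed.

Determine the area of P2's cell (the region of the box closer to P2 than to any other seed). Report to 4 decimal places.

Area of P2's cell: 288.0496

1. box [0,25]×[0,94]: [(0, 0) (25, 0) (25, 94) (0, 94)]
2. ⊥bis P2·P0 via (5.82,39.045): [(0, 41.1009) (25, 32.2696) (25, 94) (0, 94)]  |A|=1432.8681
3. ⊥bis P2·P1 via (7.78,48.03): [(0, 70.8734) (11.5267, 37.0291) (25, 32.2696) (25, 94) (0, 94)]  |A|=1261.2792
4. ⊥bis P2·P3 via (13.255,64.74): [(1.0399, 67.8201) (11.5267, 37.0291) (25, 32.2696) (25, 61.7784)]  |A|=535.9898
5. ⊥bis P2·P4 via (8.755,52.08): [(6.488, 51.8235) (11.5267, 37.0291) (25, 32.2696) (25, 53.9178)]  |A|=288.0496
6. ⊥bis P2·P5 via (12.91,61.37): [(6.488, 51.8235) (11.5267, 37.0291) (25, 32.2696) (25, 53.9178)]  |A|=288.0496
7. canonical 4-gon: [(6.488, 51.8235) (11.5267, 37.0291) (25, 32.2696) (25, 53.9178)]
8. shoelace: 288.0496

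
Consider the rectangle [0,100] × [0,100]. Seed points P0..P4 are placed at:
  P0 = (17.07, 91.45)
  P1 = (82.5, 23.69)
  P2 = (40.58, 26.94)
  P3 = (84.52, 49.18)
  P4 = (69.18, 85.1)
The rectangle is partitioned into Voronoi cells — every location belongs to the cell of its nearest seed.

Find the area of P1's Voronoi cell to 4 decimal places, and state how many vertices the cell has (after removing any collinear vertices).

1. box [0,100]×[0,100]: [(0, 0) (100, 0) (100, 100) (0, 100)]
2. ⊥bis P1·P0 via (49.785,57.57): [(0, 9.4969) (0, 0) (100, 0) (100, 100) (93.726, 100)]  |A|=5758.7557
3. ⊥bis P1·P2 via (61.54,25.315): [(65.1943, 72.4494) (59.5774, 0) (100, 0) (100, 100) (93.726, 100)]  |A|=3291.0115
4. ⊥bis P1·P3 via (83.51,36.435): [(62.531, 38.0975) (59.5774, 0) (100, 0) (100, 35.1282)]  |A|=1428.1105
5. ⊥bis P1·P4 via (75.84,54.395): [(62.531, 38.0975) (59.5774, 0) (100, 0) (100, 35.1282)]  |A|=1428.1105
6. canonical 4-gon: [(62.531, 38.0975) (59.5774, 0) (100, 0) (100, 35.1282)]
7. shoelace: 1428.1105

Area of P1's cell: 1428.1105 (4 vertices)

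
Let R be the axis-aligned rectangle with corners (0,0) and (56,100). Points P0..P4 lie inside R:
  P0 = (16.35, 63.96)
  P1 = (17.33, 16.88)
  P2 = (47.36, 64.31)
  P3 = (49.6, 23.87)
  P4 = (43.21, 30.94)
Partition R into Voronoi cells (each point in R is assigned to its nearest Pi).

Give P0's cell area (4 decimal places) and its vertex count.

1. box [0,56]×[0,100]: [(0, 0) (56, 0) (56, 100) (0, 100)]
2. ⊥bis P0·P1 via (16.84,40.42): [(0, 40.0695) (56, 41.2351) (56, 100) (0, 100)]  |A|=3323.4711
3. ⊥bis P0·P2 via (31.855,64.135): [(0, 40.0695) (32.1191, 40.738) (31.4502, 100) (0, 100)]  |A|=1894.3569
4. ⊥bis P0·P3 via (32.975,43.915): [(0, 40.0695) (29.0679, 40.6745) (32.0915, 43.1822) (31.4502, 100) (0, 100)]  |A|=1890.6273
5. ⊥bis P0·P4 via (29.78,47.45): [(0, 40.0695) (21.2506, 40.5118) (32.0227, 49.2743) (31.4502, 100) (0, 100)]  |A|=1847.9579
6. canonical 5-gon: [(0, 40.0695) (21.2506, 40.5118) (32.0227, 49.2743) (31.4502, 100) (0, 100)]
7. shoelace: 1847.9579

Area of P0's cell: 1847.9579 (5 vertices)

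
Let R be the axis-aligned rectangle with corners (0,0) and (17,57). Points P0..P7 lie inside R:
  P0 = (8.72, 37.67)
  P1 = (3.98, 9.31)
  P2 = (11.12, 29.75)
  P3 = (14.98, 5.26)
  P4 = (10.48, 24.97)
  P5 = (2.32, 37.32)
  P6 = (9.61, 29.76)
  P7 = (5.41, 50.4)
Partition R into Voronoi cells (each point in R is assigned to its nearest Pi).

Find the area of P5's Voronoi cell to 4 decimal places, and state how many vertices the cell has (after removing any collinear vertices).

1. box [0,17]×[0,57]: [(0, 0) (17, 0) (17, 57) (0, 57)]
2. ⊥bis P5·P0 via (5.52,37.495): [(0, 0) (7.5705, 0) (4.4533, 57) (0, 57)]  |A|=342.6791
3. ⊥bis P5·P1 via (3.15,23.315): [(0, 23.1283) (6.2853, 23.5008) (4.4533, 57) (0, 57)]  |A|=181.0383
4. ⊥bis P5·P2 via (6.72,33.535): [(0, 25.7231) (5.7953, 32.4601) (4.4533, 57) (0, 57)]  |A|=145.2722
5. ⊥bis P5·P3 via (8.65,21.29): [(0, 25.7231) (5.7953, 32.4601) (4.4533, 57) (0, 57)]  |A|=145.2722
6. ⊥bis P5·P4 via (6.4,31.145): [(0, 26.9163) (2.3781, 28.4876) (5.7953, 32.4601) (4.4533, 57) (0, 57)]  |A|=143.8534
7. ⊥bis P5·P6 via (5.965,33.54): [(0, 27.788) (5.7477, 33.3305) (4.4533, 57) (0, 57)]  |A|=136.6554
8. ⊥bis P5·P7 via (3.865,43.86): [(0, 44.7731) (0, 27.788) (5.7477, 33.3305) (5.189, 43.5472)]  |A|=74.9777
9. canonical 4-gon: [(0, 44.7731) (0, 27.788) (5.7477, 33.3305) (5.189, 43.5472)]
10. shoelace: 74.9777

Area of P5's cell: 74.9777 (4 vertices)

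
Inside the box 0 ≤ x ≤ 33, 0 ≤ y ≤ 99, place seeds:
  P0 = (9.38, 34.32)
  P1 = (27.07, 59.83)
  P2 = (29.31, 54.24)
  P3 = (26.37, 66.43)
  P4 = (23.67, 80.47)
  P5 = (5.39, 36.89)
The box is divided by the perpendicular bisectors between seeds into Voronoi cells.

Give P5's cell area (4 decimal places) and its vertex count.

1. box [0,33]×[0,99]: [(0, 0) (33, 0) (33, 99) (0, 99)]
2. ⊥bis P5·P0 via (7.385,35.605): [(0, 24.1396) (33, 75.373) (33, 99) (0, 99)]  |A|=1625.042
3. ⊥bis P5·P1 via (16.23,48.36): [(0, 63.6986) (0, 24.1396) (15.8388, 48.7297)]  |A|=313.2829
4. ⊥bis P5·P2 via (17.35,45.565): [(13.3451, 51.0864) (0, 63.6986) (0, 24.1396) (15.4699, 48.157)]  |A|=312.1342
5. ⊥bis P5·P3 via (15.88,51.66): [(13.3451, 51.0864) (3.237, 60.6394) (0, 62.9383) (0, 24.1396) (15.4699, 48.157)]  |A|=310.9038
6. ⊥bis P5·P4 via (14.53,58.68): [(13.3451, 51.0864) (3.237, 60.6394) (0, 62.9383) (0, 24.1396) (15.4699, 48.157)]  |A|=310.9038
7. canonical 5-gon: [(13.3451, 51.0864) (3.237, 60.6394) (0, 62.9383) (0, 24.1396) (15.4699, 48.157)]
8. shoelace: 310.9038

Area of P5's cell: 310.9038 (5 vertices)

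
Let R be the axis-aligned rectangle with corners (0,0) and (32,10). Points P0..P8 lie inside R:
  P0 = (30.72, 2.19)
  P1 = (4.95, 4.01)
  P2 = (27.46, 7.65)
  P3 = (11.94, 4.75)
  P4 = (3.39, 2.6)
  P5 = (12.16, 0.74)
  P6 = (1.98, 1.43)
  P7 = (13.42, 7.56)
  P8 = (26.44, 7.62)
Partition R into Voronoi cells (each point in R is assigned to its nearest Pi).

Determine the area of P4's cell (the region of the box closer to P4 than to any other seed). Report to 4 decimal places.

1. box [0,32]×[0,10]: [(0, 0) (32, 0) (32, 10) (0, 10)]
2. ⊥bis P4·P0 via (17.055,2.395): [(0, 0) (17.0191, 0) (17.1691, 10) (0, 10)]  |A|=170.9408
3. ⊥bis P4·P1 via (4.17,3.305): [(0, 7.9186) (0, 0) (7.1572, 0)]  |A|=28.3376
4. ⊥bis P4·P2 via (15.425,5.125): [(0, 7.9186) (0, 0) (7.1572, 0)]  |A|=28.3376
5. ⊥bis P4·P3 via (7.665,3.675): [(0, 7.9186) (0, 0) (7.1572, 0)]  |A|=28.3376
6. ⊥bis P4·P5 via (7.775,1.67): [(0, 7.9186) (0, 0) (7.1572, 0)]  |A|=28.3376
7. ⊥bis P4·P6 via (2.685,2.015): [(0, 7.9186) (0, 5.2508) (4.357, 0) (7.1572, 0)]  |A|=16.8988
8. ⊥bis P4·P7 via (8.405,5.08): [(0, 7.9186) (0, 5.2508) (4.357, 0) (7.1572, 0)]  |A|=16.8988
9. ⊥bis P4·P8 via (14.915,5.11): [(0, 7.9186) (0, 5.2508) (4.357, 0) (7.1572, 0)]  |A|=16.8988
10. canonical 4-gon: [(0, 7.9186) (0, 5.2508) (4.357, 0) (7.1572, 0)]
11. shoelace: 16.8988

Area of P4's cell: 16.8988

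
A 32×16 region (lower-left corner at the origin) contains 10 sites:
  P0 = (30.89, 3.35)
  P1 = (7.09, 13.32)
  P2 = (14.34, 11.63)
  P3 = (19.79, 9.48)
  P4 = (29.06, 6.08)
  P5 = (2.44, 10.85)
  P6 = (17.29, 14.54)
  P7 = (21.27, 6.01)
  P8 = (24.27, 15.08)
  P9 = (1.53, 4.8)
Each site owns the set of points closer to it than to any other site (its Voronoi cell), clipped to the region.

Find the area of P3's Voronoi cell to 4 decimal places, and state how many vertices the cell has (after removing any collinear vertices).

1. box [0,32]×[0,16]: [(0, 0) (32, 0) (32, 16) (0, 16)]
2. ⊥bis P3·P0 via (25.34,6.415): [(0, 0) (21.7973, 0) (30.6333, 16) (0, 16)]  |A|=419.4451
3. ⊥bis P3·P1 via (13.44,11.4): [(9.9931, 0) (21.7973, 0) (30.6333, 16) (14.8309, 16)]  |A|=220.8536
4. ⊥bis P3·P2 via (17.065,10.555): [(12.9011, 0) (21.7973, 0) (30.6333, 16) (19.213, 16)]  |A|=162.5321
5. ⊥bis P3·P4 via (24.425,7.78): [(12.9011, 0) (21.5715, 0) (27.4399, 16) (19.213, 16)]  |A|=135.178
6. ⊥bis P3·P5 via (11.115,10.165): [(12.9011, 0) (21.5715, 0) (27.4399, 16) (19.213, 16)]  |A|=135.178
7. ⊥bis P3·P6 via (18.54,12.01): [(17.4209, 11.4571) (12.9011, 0) (21.5715, 0) (27.4399, 16) (26.6158, 16)]  |A|=118.363
8. ⊥bis P3·P7 via (20.53,7.745): [(17.4209, 11.4571) (15.0313, 5.3997) (25.1321, 9.7078) (27.4399, 16) (26.6158, 16)]  |A|=53.5952
9. ⊥bis P3·P8 via (22.03,12.28): [(20.9062, 13.1791) (17.4209, 11.4571) (15.0313, 5.3997) (25.1321, 9.7078) (25.1577, 9.7778)]  |A|=35.3247
10. ⊥bis P3·P9 via (10.66,7.14): [(20.9062, 13.1791) (17.4209, 11.4571) (15.0313, 5.3997) (25.1321, 9.7078) (25.1577, 9.7778)]  |A|=35.3247
11. canonical 5-gon: [(20.9062, 13.1791) (17.4209, 11.4571) (15.0313, 5.3997) (25.1321, 9.7078) (25.1577, 9.7778)]
12. shoelace: 35.3247

Area of P3's cell: 35.3247 (5 vertices)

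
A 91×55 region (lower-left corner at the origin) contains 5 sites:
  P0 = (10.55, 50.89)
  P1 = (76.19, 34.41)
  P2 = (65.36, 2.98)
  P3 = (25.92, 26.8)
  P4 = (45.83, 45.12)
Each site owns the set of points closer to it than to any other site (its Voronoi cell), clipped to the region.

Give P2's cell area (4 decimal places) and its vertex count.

Area of P2's cell: 905.8507 (5 vertices)

1. box [0,91]×[0,55]: [(0, 0) (91, 0) (91, 55) (0, 55)]
2. ⊥bis P2·P0 via (37.955,26.935): [(14.4108, 0) (91, 0) (91, 55) (62.4869, 55)]  |A|=2890.312
3. ⊥bis P2·P1 via (70.775,18.695): [(40.0166, 29.2936) (14.4108, 0) (91, 0) (91, 11.726)]  |A|=1420.6995
4. ⊥bis P2·P3 via (45.64,14.89): [(51.8719, 25.2085) (36.6471, 0) (91, 0) (91, 11.726)]  |A|=914.4855
5. ⊥bis P2·P4 via (55.595,24.05): [(55.4411, 23.9787) (49.4531, 21.2035) (36.6471, 0) (91, 0) (91, 11.726)]  |A|=905.8507
6. canonical 5-gon: [(55.4411, 23.9787) (49.4531, 21.2035) (36.6471, 0) (91, 0) (91, 11.726)]
7. shoelace: 905.8507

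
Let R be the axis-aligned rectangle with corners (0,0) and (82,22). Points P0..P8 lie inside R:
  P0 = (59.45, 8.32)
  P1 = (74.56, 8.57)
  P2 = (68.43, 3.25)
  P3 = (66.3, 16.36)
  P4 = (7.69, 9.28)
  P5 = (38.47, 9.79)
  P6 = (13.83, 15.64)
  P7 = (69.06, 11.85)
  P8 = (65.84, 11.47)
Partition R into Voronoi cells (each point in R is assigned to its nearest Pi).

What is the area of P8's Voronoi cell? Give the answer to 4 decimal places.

1. box [0,82]×[0,22]: [(0, 0) (82, 0) (82, 22) (0, 22)]
2. ⊥bis P8·P0 via (62.645,9.895): [(67.5228, 0) (82, 0) (82, 22) (56.6777, 22)]  |A|=437.7938
3. ⊥bis P8·P1 via (70.2,10.02): [(67.1316, 0.7936) (74.1842, 22) (56.6777, 22)]  |A|=185.624
4. ⊥bis P8·P2 via (67.135,7.36): [(64.3303, 6.4763) (69.5706, 8.1274) (74.1842, 22) (56.6777, 22)]  |A|=168.4219
5. ⊥bis P8·P3 via (66.07,13.915): [(60.4004, 14.4483) (64.3303, 6.4763) (69.5706, 8.1274) (71.3308, 13.4201)]  |A|=53.9629
6. ⊥bis P8·P4 via (36.765,10.375): [(60.4004, 14.4483) (64.3303, 6.4763) (69.5706, 8.1274) (71.3308, 13.4201)]  |A|=53.9629
7. ⊥bis P8·P5 via (52.155,10.63): [(60.4004, 14.4483) (64.3303, 6.4763) (69.5706, 8.1274) (71.3308, 13.4201)]  |A|=53.9629
8. ⊥bis P8·P6 via (39.835,13.555): [(60.4004, 14.4483) (64.3303, 6.4763) (69.5706, 8.1274) (71.3308, 13.4201)]  |A|=53.9629
9. ⊥bis P8·P7 via (67.45,11.66): [(67.1964, 13.809) (60.4004, 14.4483) (64.3303, 6.4763) (67.928, 7.6099)]  |A|=37.3988
10. canonical 4-gon: [(67.1964, 13.809) (60.4004, 14.4483) (64.3303, 6.4763) (67.928, 7.6099)]
11. shoelace: 37.3988

Area of P8's cell: 37.3988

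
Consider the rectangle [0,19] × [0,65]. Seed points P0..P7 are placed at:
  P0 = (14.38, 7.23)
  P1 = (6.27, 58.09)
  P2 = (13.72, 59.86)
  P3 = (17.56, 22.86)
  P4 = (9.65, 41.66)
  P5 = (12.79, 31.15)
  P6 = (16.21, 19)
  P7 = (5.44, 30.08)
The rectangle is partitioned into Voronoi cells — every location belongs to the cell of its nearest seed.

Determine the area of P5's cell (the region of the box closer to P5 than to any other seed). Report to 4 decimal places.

Area of P5's cell: 106.1303

1. box [0,19]×[0,65]: [(0, 0) (19, 0) (19, 65) (0, 65)]
2. ⊥bis P5·P0 via (13.585,19.19): [(0, 18.287) (19, 19.5499) (19, 65) (0, 65)]  |A|=875.5492
3. ⊥bis P5·P1 via (9.53,44.62): [(0, 42.3136) (0, 18.287) (19, 19.5499) (19, 46.9119)]  |A|=488.1912
4. ⊥bis P5·P2 via (13.255,45.505): [(13.1948, 45.507) (0, 42.3136) (0, 18.287) (19, 19.5499) (19, 45.3189)]  |A|=483.5673
5. ⊥bis P5·P3 via (15.175,27.005): [(13.1948, 45.507) (0, 42.3136) (0, 18.287) (0.0266, 18.2888) (19, 29.2059) (19, 45.3189)]  |A|=391.9646
6. ⊥bis P5·P4 via (11.22,36.405): [(0, 33.0529) (0, 18.287) (0.0266, 18.2888) (19, 29.2059) (19, 38.7294)]  |A|=230.8779
7. ⊥bis P5·P6 via (14.5,25.075): [(0, 33.0529) (0, 20.9935) (9.2548, 23.5986) (19, 29.2059) (19, 38.7294)]  |A|=218.2911
8. ⊥bis P5·P7 via (9.115,30.615): [(8.395, 35.561) (10.0683, 24.0666) (19, 29.2059) (19, 38.7294)]  |A|=106.1303
9. canonical 4-gon: [(8.395, 35.561) (10.0683, 24.0666) (19, 29.2059) (19, 38.7294)]
10. shoelace: 106.1303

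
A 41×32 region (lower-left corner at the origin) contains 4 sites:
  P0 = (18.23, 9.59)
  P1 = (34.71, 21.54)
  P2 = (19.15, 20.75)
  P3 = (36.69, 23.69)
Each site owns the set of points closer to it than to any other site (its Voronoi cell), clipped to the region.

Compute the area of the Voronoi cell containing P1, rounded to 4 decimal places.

Area of P1's cell: 261.2239

1. box [0,41]×[0,32]: [(0, 0) (41, 0) (41, 32) (0, 32)]
2. ⊥bis P1·P0 via (26.47,15.565): [(37.7565, 0) (41, 0) (41, 32) (14.5526, 32)]  |A|=475.0537
3. ⊥bis P1·P2 via (26.93,21.145): [(27.2693, 14.4627) (37.7565, 0) (41, 0) (41, 32) (26.3789, 32)]  |A|=371.3537
4. ⊥bis P1·P3 via (35.7,22.615): [(26.4215, 31.1598) (27.2693, 14.4627) (37.7565, 0) (41, 0) (41, 17.7341)]  |A|=261.2239
5. canonical 5-gon: [(26.4215, 31.1598) (27.2693, 14.4627) (37.7565, 0) (41, 0) (41, 17.7341)]
6. shoelace: 261.2239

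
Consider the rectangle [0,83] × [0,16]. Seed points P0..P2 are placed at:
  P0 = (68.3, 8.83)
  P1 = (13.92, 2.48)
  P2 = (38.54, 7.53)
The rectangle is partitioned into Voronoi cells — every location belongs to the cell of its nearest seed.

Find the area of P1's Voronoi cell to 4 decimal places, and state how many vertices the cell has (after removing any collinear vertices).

Area of P1's cell: 409.8508 (4 vertices)

1. box [0,83]×[0,16]: [(0, 0) (83, 0) (83, 16) (0, 16)]
2. ⊥bis P1·P0 via (41.11,5.655): [(0, 0) (41.7703, 0) (39.902, 16) (0, 16)]  |A|=653.3788
3. ⊥bis P1·P2 via (26.23,5.005): [(0, 0) (27.2566, 0) (23.9747, 16) (0, 16)]  |A|=409.8508
4. canonical 4-gon: [(0, 0) (27.2566, 0) (23.9747, 16) (0, 16)]
5. shoelace: 409.8508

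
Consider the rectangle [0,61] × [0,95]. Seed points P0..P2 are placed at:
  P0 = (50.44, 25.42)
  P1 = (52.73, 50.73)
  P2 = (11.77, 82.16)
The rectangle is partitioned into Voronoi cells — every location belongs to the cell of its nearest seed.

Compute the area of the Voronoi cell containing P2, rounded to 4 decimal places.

1. box [0,61]×[0,95]: [(0, 0) (61, 0) (61, 95) (0, 95)]
2. ⊥bis P2·P0 via (31.105,53.79): [(0, 32.591) (61, 74.1643) (61, 95) (0, 95)]  |A|=2538.9619
3. ⊥bis P2·P1 via (32.25,66.445): [(0, 32.591) (13.1492, 41.5526) (54.1612, 95) (0, 95)]  |A|=1857.7028
4. canonical 4-gon: [(0, 32.591) (13.1492, 41.5526) (54.1612, 95) (0, 95)]
5. shoelace: 1857.7028

Area of P2's cell: 1857.7028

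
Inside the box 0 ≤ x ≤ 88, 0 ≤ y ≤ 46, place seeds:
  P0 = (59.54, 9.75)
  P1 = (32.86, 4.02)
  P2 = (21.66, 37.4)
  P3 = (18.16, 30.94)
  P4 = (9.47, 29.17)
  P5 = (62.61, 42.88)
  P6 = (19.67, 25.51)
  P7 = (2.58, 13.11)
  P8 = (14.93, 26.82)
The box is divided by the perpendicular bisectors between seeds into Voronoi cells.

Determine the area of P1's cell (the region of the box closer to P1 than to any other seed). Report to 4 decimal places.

Area of P1's cell: 497.6002

1. box [0,88]×[0,46]: [(0, 0) (88, 0) (88, 46) (0, 46)]
2. ⊥bis P1·P0 via (46.2,6.885): [(0, 0) (47.6787, 0) (37.7994, 46) (0, 46)]  |A|=1965.9949
3. ⊥bis P1·P2 via (27.26,20.71): [(0, 11.5634) (0, 0) (47.6787, 0) (42.1573, 25.7085)]  |A|=856.6156
4. ⊥bis P1·P3 via (25.51,17.48): [(38.0631, 24.3348) (0, 3.5499) (0, 0) (47.6787, 0) (42.1573, 25.7085)]  |A|=704.1065
5. ⊥bis P1·P4 via (21.165,16.595): [(38.0631, 24.3348) (17.2905, 12.9916) (3.3213, 0) (47.6787, 0) (42.1573, 25.7085)]  |A|=651.8418
6. ⊥bis P1·P5 via (47.735,23.45): [(38.0631, 24.3348) (17.2905, 12.9916) (3.3213, 0) (47.6787, 0) (42.1573, 25.7085)]  |A|=651.8418
7. ⊥bis P1·P6 via (26.265,14.765): [(5.4802, 2.0079) (3.3213, 0) (47.6787, 0) (42.383, 24.6578)]  |A|=559.4753
8. ⊥bis P1·P7 via (17.72,8.565): [(18.0716, 9.7361) (15.1488, 0) (47.6787, 0) (42.383, 24.6578)]  |A|=497.6002
9. ⊥bis P1·P8 via (23.895,15.42): [(18.0716, 9.7361) (15.1488, 0) (47.6787, 0) (42.383, 24.6578)]  |A|=497.6002
10. canonical 4-gon: [(18.0716, 9.7361) (15.1488, 0) (47.6787, 0) (42.383, 24.6578)]
11. shoelace: 497.6002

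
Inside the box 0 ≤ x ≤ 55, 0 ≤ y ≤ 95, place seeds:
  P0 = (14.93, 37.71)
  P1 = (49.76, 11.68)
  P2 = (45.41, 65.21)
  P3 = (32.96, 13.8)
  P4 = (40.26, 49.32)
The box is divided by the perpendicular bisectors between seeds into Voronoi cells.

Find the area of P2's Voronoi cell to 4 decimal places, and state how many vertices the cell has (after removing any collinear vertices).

1. box [0,55]×[0,95]: [(0, 0) (55, 0) (55, 95) (0, 95)]
2. ⊥bis P2·P0 via (30.17,51.46): [(0, 84.8993) (55, 23.9393) (55, 95) (0, 95)]  |A|=2231.9368
3. ⊥bis P2·P1 via (47.585,38.445): [(0, 84.8993) (42.3, 38.0155) (55, 39.0476) (55, 95) (0, 95)]  |A|=2135.9997
4. ⊥bis P2·P3 via (39.185,39.505): [(0, 84.8993) (41.4514, 38.9562) (44.5728, 38.2002) (55, 39.0476) (55, 95) (0, 95)]  |A|=2134.8524
5. ⊥bis P2·P4 via (42.835,57.265): [(0, 84.8993) (17.5342, 65.4651) (55, 53.3223) (55, 95) (0, 95)]  |A|=1681.5087
6. canonical 5-gon: [(0, 84.8993) (17.5342, 65.4651) (55, 53.3223) (55, 95) (0, 95)]
7. shoelace: 1681.5087

Area of P2's cell: 1681.5087 (5 vertices)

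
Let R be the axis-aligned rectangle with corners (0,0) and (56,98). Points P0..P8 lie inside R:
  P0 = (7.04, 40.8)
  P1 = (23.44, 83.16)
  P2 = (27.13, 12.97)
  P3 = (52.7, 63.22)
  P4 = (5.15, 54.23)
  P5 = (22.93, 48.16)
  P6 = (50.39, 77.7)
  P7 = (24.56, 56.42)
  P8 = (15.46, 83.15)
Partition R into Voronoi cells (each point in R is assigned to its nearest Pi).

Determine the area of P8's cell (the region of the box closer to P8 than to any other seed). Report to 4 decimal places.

Area of P8's cell: 553.5923

1. box [0,56]×[0,98]: [(0, 0) (56, 0) (56, 98) (0, 98)]
2. ⊥bis P8·P0 via (11.25,61.975): [(0, 64.2117) (56, 53.0778) (56, 98) (0, 98)]  |A|=2203.8926
3. ⊥bis P8·P1 via (19.45,83.155): [(0, 64.2117) (19.4786, 60.339) (19.4314, 98) (0, 98)]  |A|=694.977
4. ⊥bis P8·P2 via (21.295,48.06): [(0, 64.2117) (19.4786, 60.339) (19.4314, 98) (0, 98)]  |A|=694.977
5. ⊥bis P8·P3 via (34.08,73.185): [(0, 64.2117) (19.4786, 60.339) (19.4314, 98) (0, 98)]  |A|=694.977
6. ⊥bis P8·P4 via (10.305,68.69): [(0, 72.3637) (19.4722, 65.4219) (19.4314, 98) (0, 98)]  |A|=566.1167
7. ⊥bis P8·P5 via (19.195,65.655): [(0, 72.3637) (18.9594, 65.6047) (19.4719, 65.7141) (19.4314, 98) (0, 98)]  |A|=566.0418
8. ⊥bis P8·P6 via (32.925,80.425): [(0, 72.3637) (18.9594, 65.6047) (19.4719, 65.7141) (19.4314, 98) (0, 98)]  |A|=566.0418
9. ⊥bis P8·P7 via (20.01,69.785): [(0, 72.3637) (13.4745, 67.5601) (19.467, 69.6001) (19.4314, 98) (0, 98)]  |A|=553.5923
10. canonical 5-gon: [(0, 72.3637) (13.4745, 67.5601) (19.467, 69.6001) (19.4314, 98) (0, 98)]
11. shoelace: 553.5923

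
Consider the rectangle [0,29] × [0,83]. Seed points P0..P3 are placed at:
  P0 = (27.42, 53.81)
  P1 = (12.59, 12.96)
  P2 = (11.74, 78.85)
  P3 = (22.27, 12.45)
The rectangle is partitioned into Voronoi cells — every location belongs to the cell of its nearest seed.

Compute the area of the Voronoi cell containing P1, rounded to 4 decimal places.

1. box [0,29]×[0,83]: [(0, 0) (29, 0) (29, 83) (0, 83)]
2. ⊥bis P1·P0 via (20.005,33.385): [(0, 40.6475) (0, 0) (29, 0) (29, 30.1195)]  |A|=1026.1218
3. ⊥bis P1·P2 via (12.165,45.905): [(0, 40.6475) (0, 0) (29, 0) (29, 30.1195)]  |A|=1026.1218
4. ⊥bis P1·P3 via (17.43,12.705): [(18.5474, 33.9142) (0, 40.6475) (0, 0) (16.7606, 0)]  |A|=661.1646
5. canonical 4-gon: [(18.5474, 33.9142) (0, 40.6475) (0, 0) (16.7606, 0)]
6. shoelace: 661.1646

Area of P1's cell: 661.1646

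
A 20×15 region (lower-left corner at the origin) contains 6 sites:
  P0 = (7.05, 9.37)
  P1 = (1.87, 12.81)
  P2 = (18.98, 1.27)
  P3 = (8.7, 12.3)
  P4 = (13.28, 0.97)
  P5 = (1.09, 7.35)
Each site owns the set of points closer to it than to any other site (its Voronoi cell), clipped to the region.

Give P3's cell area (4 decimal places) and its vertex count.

Area of P3's cell: 75.4609 (6 vertices)

1. box [0,20]×[0,15]: [(0, 0) (20, 0) (20, 15) (0, 15)]
2. ⊥bis P3·P0 via (7.875,10.835): [(20, 4.0069) (20, 15) (0.479, 15)]  |A|=107.298
3. ⊥bis P3·P1 via (5.285,12.555): [(5.2663, 12.3041) (20, 4.0069) (20, 15) (5.4676, 15)]  |A|=100.5736
4. ⊥bis P3·P2 via (13.84,6.785): [(5.2663, 12.3041) (14.3021, 7.2157) (20, 12.5261) (20, 15) (5.4676, 15)]  |A|=76.3027
5. ⊥bis P3·P4 via (10.99,6.635): [(5.2663, 12.3041) (13.5183, 7.657) (15.7387, 8.5546) (20, 12.5261) (20, 15) (5.4676, 15)]  |A|=75.4609
6. ⊥bis P3·P5 via (4.895,9.825): [(5.2663, 12.3041) (13.5183, 7.657) (15.7387, 8.5546) (20, 12.5261) (20, 15) (5.4676, 15)]  |A|=75.4609
7. canonical 6-gon: [(5.2663, 12.3041) (13.5183, 7.657) (15.7387, 8.5546) (20, 12.5261) (20, 15) (5.4676, 15)]
8. shoelace: 75.4609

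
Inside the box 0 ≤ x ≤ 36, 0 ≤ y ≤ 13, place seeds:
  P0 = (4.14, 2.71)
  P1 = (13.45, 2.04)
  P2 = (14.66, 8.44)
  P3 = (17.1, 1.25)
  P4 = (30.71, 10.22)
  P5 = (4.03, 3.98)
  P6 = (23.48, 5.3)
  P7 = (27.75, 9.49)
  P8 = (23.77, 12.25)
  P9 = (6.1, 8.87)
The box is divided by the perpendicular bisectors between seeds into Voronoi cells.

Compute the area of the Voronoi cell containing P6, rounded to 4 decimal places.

Area of P6's cell: 74.3214

1. box [0,36]×[0,13]: [(0, 0) (36, 0) (36, 13) (0, 13)]
2. ⊥bis P6·P0 via (13.81,4.005): [(14.3463, 0) (36, 0) (36, 13) (12.6054, 13)]  |A|=292.8137
3. ⊥bis P6·P1 via (18.465,3.67): [(19.6578, 0) (36, 0) (36, 13) (15.4325, 13)]  |A|=239.9127
4. ⊥bis P6·P2 via (19.07,6.87): [(18.21, 4.4544) (19.6578, 0) (36, 0) (36, 13) (21.2523, 13)]  |A|=215.0459
5. ⊥bis P6·P3 via (20.29,3.275): [(18.6884, 5.7981) (22.369, 0) (36, 0) (36, 13) (21.2523, 13)]  |A|=205.1483
6. ⊥bis P6·P4 via (27.095,7.76): [(18.6884, 5.7981) (22.369, 0) (32.3757, 0) (23.5292, 13) (21.2523, 13)]  |A|=100.5298
7. ⊥bis P6·P5 via (13.755,4.64): [(18.6884, 5.7981) (22.369, 0) (32.3757, 0) (23.5292, 13) (21.2523, 13)]  |A|=100.5298
8. ⊥bis P6·P7 via (25.615,7.395): [(20.9496, 12.1495) (18.6884, 5.7981) (22.369, 0) (32.3757, 0) (31.2539, 1.6484)]  |A|=81.6353
9. ⊥bis P6·P8 via (23.625,8.775): [(24.288, 8.7473) (19.8049, 8.9344) (18.6884, 5.7981) (22.369, 0) (32.3757, 0) (31.2539, 1.6484)]  |A|=74.3214
10. ⊥bis P6·P9 via (14.79,7.085): [(24.288, 8.7473) (19.8049, 8.9344) (18.6884, 5.7981) (22.369, 0) (32.3757, 0) (31.2539, 1.6484)]  |A|=74.3214
11. canonical 6-gon: [(24.288, 8.7473) (19.8049, 8.9344) (18.6884, 5.7981) (22.369, 0) (32.3757, 0) (31.2539, 1.6484)]
12. shoelace: 74.3214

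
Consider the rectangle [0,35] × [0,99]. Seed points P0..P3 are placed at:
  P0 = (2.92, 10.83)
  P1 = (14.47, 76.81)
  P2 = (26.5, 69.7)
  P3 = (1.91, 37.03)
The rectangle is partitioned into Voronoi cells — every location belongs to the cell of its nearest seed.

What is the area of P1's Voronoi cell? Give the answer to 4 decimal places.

Area of P1's cell: 968.9462

1. box [0,35]×[0,99]: [(0, 0) (35, 0) (35, 99) (0, 99)]
2. ⊥bis P1·P0 via (8.695,43.82): [(0, 45.3421) (35, 39.2152) (35, 99) (0, 99)]  |A|=1985.247
3. ⊥bis P1·P2 via (20.485,73.255): [(0, 45.3421) (3.6139, 44.7095) (35, 97.8141) (35, 99) (0, 99)]  |A|=1065.6527
4. ⊥bis P1·P3 via (8.19,56.92): [(0, 59.5059) (10.4154, 56.2174) (35, 97.8141) (35, 99) (0, 99)]  |A|=968.9462
5. canonical 5-gon: [(0, 59.5059) (10.4154, 56.2174) (35, 97.8141) (35, 99) (0, 99)]
6. shoelace: 968.9462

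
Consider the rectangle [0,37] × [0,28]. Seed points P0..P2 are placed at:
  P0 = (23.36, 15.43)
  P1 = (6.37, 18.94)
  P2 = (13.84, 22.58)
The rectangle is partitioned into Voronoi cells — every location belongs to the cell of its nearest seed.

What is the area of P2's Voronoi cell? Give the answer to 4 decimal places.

Area of P2's cell: 142.3836

1. box [0,37]×[0,28]: [(0, 0) (37, 0) (37, 28) (0, 28)]
2. ⊥bis P2·P0 via (18.6,19.005): [(0, 0) (4.3263, 0) (25.3557, 28) (0, 28)]  |A|=415.5478
3. ⊥bis P2·P1 via (10.105,20.76): [(13.9664, 12.8356) (25.3557, 28) (6.5771, 28)]  |A|=142.3836
4. canonical 3-gon: [(13.9664, 12.8356) (25.3557, 28) (6.5771, 28)]
5. shoelace: 142.3836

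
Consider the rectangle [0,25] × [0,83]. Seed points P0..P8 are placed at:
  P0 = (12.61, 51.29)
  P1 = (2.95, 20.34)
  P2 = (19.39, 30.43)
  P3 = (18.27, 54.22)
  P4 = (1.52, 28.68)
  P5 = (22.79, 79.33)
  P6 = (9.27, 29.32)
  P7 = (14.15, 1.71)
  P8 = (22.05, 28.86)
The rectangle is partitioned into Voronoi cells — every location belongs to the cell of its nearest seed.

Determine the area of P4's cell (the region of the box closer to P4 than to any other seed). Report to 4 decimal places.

Area of P4's cell: 89.2556

1. box [0,25]×[0,83]: [(0, 0) (25, 0) (25, 83) (0, 83)]
2. ⊥bis P4·P0 via (7.065,39.985): [(0, 43.4503) (0, 0) (25, 0) (25, 31.188)]  |A|=932.9795
3. ⊥bis P4·P1 via (2.235,24.51): [(0, 43.4503) (0, 24.1268) (25, 28.4134) (25, 31.188)]  |A|=276.2279
4. ⊥bis P4·P2 via (10.455,29.555): [(9.5531, 38.7646) (0, 43.4503) (0, 24.1268) (10.8052, 25.9795)]  |A|=162.5324
5. ⊥bis P4·P3 via (9.895,41.45): [(9.5531, 38.7646) (0, 43.4503) (0, 24.1268) (10.8052, 25.9795)]  |A|=162.5324
6. ⊥bis P4·P5 via (12.155,54.005): [(9.5531, 38.7646) (0, 43.4503) (0, 24.1268) (10.8052, 25.9795)]  |A|=162.5324
7. ⊥bis P4·P6 via (5.395,29): [(4.3791, 41.3024) (0, 43.4503) (0, 24.1268) (5.7165, 25.1069)]  |A|=89.2556
8. ⊥bis P4·P7 via (7.835,15.195): [(4.3791, 41.3024) (0, 43.4503) (0, 24.1268) (5.7165, 25.1069)]  |A|=89.2556
9. ⊥bis P4·P8 via (11.785,28.77): [(4.3791, 41.3024) (0, 43.4503) (0, 24.1268) (5.7165, 25.1069)]  |A|=89.2556
10. canonical 4-gon: [(4.3791, 41.3024) (0, 43.4503) (0, 24.1268) (5.7165, 25.1069)]
11. shoelace: 89.2556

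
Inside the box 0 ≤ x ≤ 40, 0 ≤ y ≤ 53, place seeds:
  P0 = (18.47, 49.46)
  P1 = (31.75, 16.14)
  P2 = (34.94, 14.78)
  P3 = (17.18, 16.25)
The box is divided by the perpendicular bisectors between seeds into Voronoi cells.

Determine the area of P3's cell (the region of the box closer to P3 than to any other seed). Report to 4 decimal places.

Area of P3's cell: 809.1374

1. box [0,40]×[0,53]: [(0, 0) (40, 0) (40, 53) (0, 53)]
2. ⊥bis P3·P0 via (17.825,32.855): [(0, 33.5474) (0, 0) (40, 0) (40, 31.9936)]  |A|=1310.8206
3. ⊥bis P3·P1 via (24.465,16.195): [(24.5888, 32.5923) (0, 33.5474) (0, 0) (24.3427, 0)]  |A|=809.1374
4. ⊥bis P3·P2 via (26.06,15.515): [(24.5888, 32.5923) (0, 33.5474) (0, 0) (24.3427, 0)]  |A|=809.1374
5. canonical 4-gon: [(24.5888, 32.5923) (0, 33.5474) (0, 0) (24.3427, 0)]
6. shoelace: 809.1374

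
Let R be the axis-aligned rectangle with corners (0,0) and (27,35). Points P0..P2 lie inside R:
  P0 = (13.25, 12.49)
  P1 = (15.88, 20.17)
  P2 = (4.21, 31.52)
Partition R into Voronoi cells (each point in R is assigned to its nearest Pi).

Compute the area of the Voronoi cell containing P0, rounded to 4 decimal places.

Area of P0's cell: 443.4355

1. box [0,27]×[0,35]: [(0, 0) (27, 0) (27, 35) (0, 35)]
2. ⊥bis P0·P1 via (14.565,16.33): [(0, 21.3178) (0, 0) (27, 0) (27, 12.0717)]  |A|=450.7571
3. ⊥bis P0·P2 via (8.73,22.005): [(4.2323, 19.8684) (0, 17.8579) (0, 0) (27, 0) (27, 12.0717)]  |A|=443.4355
4. canonical 5-gon: [(4.2323, 19.8684) (0, 17.8579) (0, 0) (27, 0) (27, 12.0717)]
5. shoelace: 443.4355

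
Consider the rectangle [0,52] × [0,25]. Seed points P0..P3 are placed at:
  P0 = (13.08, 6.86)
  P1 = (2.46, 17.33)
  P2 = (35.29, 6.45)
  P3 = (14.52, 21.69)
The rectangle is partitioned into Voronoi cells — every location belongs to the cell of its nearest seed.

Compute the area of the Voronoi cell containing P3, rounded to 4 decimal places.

1. box [0,52]×[0,25]: [(0, 0) (52, 0) (52, 25) (0, 25)]
2. ⊥bis P3·P0 via (13.8,14.275): [(0, 15.615) (52, 10.5658) (52, 25) (0, 25)]  |A|=619.3005
3. ⊥bis P3·P1 via (8.49,19.51): [(10.2583, 14.6189) (52, 10.5658) (52, 25) (6.5052, 25)]  |A|=537.3979
4. ⊥bis P3·P2 via (24.905,14.07): [(10.2583, 14.6189) (24.3068, 13.2548) (32.9249, 25) (6.5052, 25)]  |A|=225.5124
5. canonical 4-gon: [(10.2583, 14.6189) (24.3068, 13.2548) (32.9249, 25) (6.5052, 25)]
6. shoelace: 225.5124

Area of P3's cell: 225.5124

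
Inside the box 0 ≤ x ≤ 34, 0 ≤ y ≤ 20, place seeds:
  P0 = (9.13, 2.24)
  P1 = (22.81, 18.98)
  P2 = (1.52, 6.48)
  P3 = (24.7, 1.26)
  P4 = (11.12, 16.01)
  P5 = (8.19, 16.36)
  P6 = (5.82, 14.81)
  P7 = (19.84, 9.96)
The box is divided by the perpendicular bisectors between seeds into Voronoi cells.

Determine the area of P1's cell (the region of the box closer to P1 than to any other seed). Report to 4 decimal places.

1. box [0,34]×[0,20]: [(0, 0) (34, 0) (34, 20) (0, 20)]
2. ⊥bis P1·P0 via (15.97,10.61): [(28.9533, 0) (34, 0) (34, 20) (4.4796, 20)]  |A|=345.6711
3. ⊥bis P1·P2 via (12.165,12.73): [(11.0482, 14.6321) (28.9533, 0) (34, 0) (34, 20) (7.8966, 20)]  |A|=336.5001
4. ⊥bis P1·P3 via (23.755,10.12): [(11.0482, 14.6321) (17.3992, 9.4421) (34, 11.2127) (34, 20) (7.8966, 20)]  |A|=219.604
5. ⊥bis P1·P4 via (16.965,17.495): [(18.9684, 9.6095) (34, 11.2127) (34, 20) (16.3286, 20)]  |A|=157.8511
6. ⊥bis P1·P5 via (15.5,17.67): [(18.9684, 9.6095) (34, 11.2127) (34, 20) (16.3286, 20)]  |A|=157.8511
7. ⊥bis P1·P6 via (14.315,16.895): [(18.9684, 9.6095) (34, 11.2127) (34, 20) (16.3286, 20)]  |A|=157.8511
8. ⊥bis P1·P7 via (21.325,14.47): [(17.4057, 15.7605) (31.8983, 10.9886) (34, 11.2127) (34, 20) (16.3286, 20)]  |A|=117.0075
9. canonical 5-gon: [(17.4057, 15.7605) (31.8983, 10.9886) (34, 11.2127) (34, 20) (16.3286, 20)]
10. shoelace: 117.0075

Area of P1's cell: 117.0075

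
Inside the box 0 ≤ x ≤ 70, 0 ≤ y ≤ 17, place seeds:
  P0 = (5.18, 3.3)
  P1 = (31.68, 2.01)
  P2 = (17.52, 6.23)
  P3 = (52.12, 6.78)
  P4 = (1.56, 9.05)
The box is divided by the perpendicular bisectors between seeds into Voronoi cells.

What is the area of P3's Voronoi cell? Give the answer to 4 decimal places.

Area of P3's cell: 493.9854

1. box [0,70]×[0,17]: [(0, 0) (70, 0) (70, 17) (0, 17)]
2. ⊥bis P3·P0 via (28.65,5.04): [(29.0237, 0) (70, 0) (70, 17) (27.7633, 17)]  |A|=707.3107
3. ⊥bis P3·P1 via (41.9,4.395): [(42.9256, 0) (70, 0) (70, 17) (38.9584, 17)]  |A|=493.9854
4. ⊥bis P3·P2 via (34.82,6.505): [(42.9256, 0) (70, 0) (70, 17) (38.9584, 17)]  |A|=493.9854
5. ⊥bis P3·P4 via (26.84,7.915): [(42.9256, 0) (70, 0) (70, 17) (38.9584, 17)]  |A|=493.9854
6. canonical 4-gon: [(42.9256, 0) (70, 0) (70, 17) (38.9584, 17)]
7. shoelace: 493.9854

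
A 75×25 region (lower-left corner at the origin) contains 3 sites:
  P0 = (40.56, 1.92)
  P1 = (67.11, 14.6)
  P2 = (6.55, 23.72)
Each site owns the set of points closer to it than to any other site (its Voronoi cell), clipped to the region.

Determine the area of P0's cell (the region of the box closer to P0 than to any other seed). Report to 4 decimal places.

1. box [0,75]×[0,25]: [(0, 0) (75, 0) (75, 25) (0, 25)]
2. ⊥bis P0·P1 via (53.835,8.26): [(0, 0) (57.7799, 0) (45.8402, 25) (0, 25)]  |A|=1295.2505
3. ⊥bis P0·P2 via (23.555,12.82): [(15.3375, 0) (57.7799, 0) (45.8402, 25) (31.3622, 25)]  |A|=711.5034
4. canonical 4-gon: [(15.3375, 0) (57.7799, 0) (45.8402, 25) (31.3622, 25)]
5. shoelace: 711.5034

Area of P0's cell: 711.5034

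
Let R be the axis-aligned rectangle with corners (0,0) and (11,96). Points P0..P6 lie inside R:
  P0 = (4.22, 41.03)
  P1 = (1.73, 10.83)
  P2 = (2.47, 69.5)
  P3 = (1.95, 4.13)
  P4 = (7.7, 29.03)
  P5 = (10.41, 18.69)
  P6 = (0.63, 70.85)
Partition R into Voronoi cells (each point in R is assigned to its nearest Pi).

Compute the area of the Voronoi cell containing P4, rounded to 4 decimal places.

Area of P4's cell: 131.6516

1. box [0,11]×[0,96]: [(0, 0) (11, 0) (11, 96) (0, 96)]
2. ⊥bis P4·P0 via (5.96,35.03): [(0, 33.3016) (0, 0) (11, 0) (11, 36.4916)]  |A|=383.8626
3. ⊥bis P4·P1 via (4.715,19.93): [(0, 33.3016) (0, 21.4766) (11, 17.8684) (11, 36.4916)]  |A|=167.4651
4. ⊥bis P4·P2 via (5.085,49.265): [(0, 33.3016) (0, 21.4766) (11, 17.8684) (11, 36.4916)]  |A|=167.4651
5. ⊥bis P4·P3 via (4.825,16.58): [(0, 33.3016) (0, 21.4766) (11, 17.8684) (11, 36.4916)]  |A|=167.4651
6. ⊥bis P4·P5 via (9.055,23.86): [(0, 33.3016) (0, 21.4868) (11, 24.3698) (11, 36.4916)]  |A|=131.6516
7. ⊥bis P4·P6 via (4.165,49.94): [(0, 33.3016) (0, 21.4868) (11, 24.3698) (11, 36.4916)]  |A|=131.6516
8. canonical 4-gon: [(0, 33.3016) (0, 21.4868) (11, 24.3698) (11, 36.4916)]
9. shoelace: 131.6516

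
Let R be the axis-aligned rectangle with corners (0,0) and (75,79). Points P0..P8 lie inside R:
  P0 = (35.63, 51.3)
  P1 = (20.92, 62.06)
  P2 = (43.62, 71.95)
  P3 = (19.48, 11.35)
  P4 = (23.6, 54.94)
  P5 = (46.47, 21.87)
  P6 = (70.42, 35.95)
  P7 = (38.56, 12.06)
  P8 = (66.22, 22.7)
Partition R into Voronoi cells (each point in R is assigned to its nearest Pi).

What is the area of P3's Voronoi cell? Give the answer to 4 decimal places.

1. box [0,75]×[0,79]: [(0, 0) (75, 0) (75, 79) (0, 79)]
2. ⊥bis P3·P0 via (27.555,31.325): [(0, 42.4643) (0, 0) (75, 0) (75, 12.1451)]  |A|=2047.8511
3. ⊥bis P3·P1 via (20.2,36.705): [(13.7968, 36.8868) (0, 37.2786) (0, 0) (75, 0) (75, 12.1451)]  |A|=2012.0785
4. ⊥bis P3·P2 via (31.55,41.65): [(13.7968, 36.8868) (0, 37.2786) (0, 0) (75, 0) (75, 12.1451)]  |A|=2012.0785
5. ⊥bis P3·P4 via (21.54,33.145): [(23.5146, 32.9584) (0, 35.1809) (0, 0) (75, 0) (75, 12.1451)]  |A|=1962.2186
6. ⊥bis P3·P5 via (32.975,16.61): [(27.1805, 31.4764) (23.5146, 32.9584) (0, 35.1809) (0, 0) (39.4491, 0)]  |A|=1112.3253
7. ⊥bis P3·P6 via (44.95,23.65): [(27.1805, 31.4764) (23.5146, 32.9584) (0, 35.1809) (0, 0) (39.4491, 0)]  |A|=1112.3253
8. ⊥bis P3·P7 via (29.02,11.705): [(28.4008, 28.3456) (27.1805, 31.4764) (23.5146, 32.9584) (0, 35.1809) (0, 0) (29.4556, 0)]  |A|=970.6883
9. ⊥bis P3·P8 via (42.85,17.025): [(28.4008, 28.3456) (27.1805, 31.4764) (23.5146, 32.9584) (0, 35.1809) (0, 0) (29.4556, 0)]  |A|=970.6883
10. canonical 6-gon: [(28.4008, 28.3456) (27.1805, 31.4764) (23.5146, 32.9584) (0, 35.1809) (0, 0) (29.4556, 0)]
11. shoelace: 970.6883

Area of P3's cell: 970.6883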